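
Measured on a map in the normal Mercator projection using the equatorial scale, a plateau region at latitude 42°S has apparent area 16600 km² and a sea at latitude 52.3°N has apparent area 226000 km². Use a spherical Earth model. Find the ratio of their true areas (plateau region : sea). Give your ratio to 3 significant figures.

0.108

Since Mercator area scale is 1/cos²φ, the true area equals the apparent area multiplied by cos²φ.
True area of plateau region: 16600 × cos²(42°) = 16600 × 0.5523 = 9168 km².
True area of sea: 226000 × cos²(52.3°) = 226000 × 0.3740 = 84520 km².
Ratio = 9168 / 84520 ≈ 0.108.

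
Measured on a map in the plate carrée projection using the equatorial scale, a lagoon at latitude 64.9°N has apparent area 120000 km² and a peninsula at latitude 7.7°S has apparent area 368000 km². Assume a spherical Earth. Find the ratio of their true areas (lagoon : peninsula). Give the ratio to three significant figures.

Plate carrée has h = 1 and k = sec φ, giving areal scale sec φ; true area = (apparent area) · cos φ.
True area of lagoon: 120000 × cos(64.9°) = 120000 × 0.4242 = 50900 km².
True area of peninsula: 368000 × cos(7.7°) = 368000 × 0.9910 = 364700 km².
Ratio = 50900 / 364700 ≈ 0.140.

0.140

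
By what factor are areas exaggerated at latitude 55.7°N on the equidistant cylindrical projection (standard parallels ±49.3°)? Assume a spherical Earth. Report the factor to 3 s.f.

With standard parallel φ₀ = 49.3°, the equirectangular projection gives x = Rλ cos φ₀, y = Rφ, so h = 1 and k = cos 49.3° / cos φ.
Areal scale = h·k = 1 × cos φ₀ / cos φ; at 55.7°, h = 1.000, k = 1.157, so h·k = 1.157.

1.16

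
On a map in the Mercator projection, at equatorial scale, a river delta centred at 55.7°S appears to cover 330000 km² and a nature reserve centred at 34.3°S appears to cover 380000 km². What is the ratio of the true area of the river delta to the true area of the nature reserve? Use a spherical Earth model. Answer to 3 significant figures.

0.404

Mercator's areal exaggeration is sec²φ; hence true area = (apparent area) · cos²φ.
True area of river delta: 330000 × cos²(55.7°) = 330000 × 0.3176 = 104800 km².
True area of nature reserve: 380000 × cos²(34.3°) = 380000 × 0.6824 = 259300 km².
Ratio = 104800 / 259300 ≈ 0.404.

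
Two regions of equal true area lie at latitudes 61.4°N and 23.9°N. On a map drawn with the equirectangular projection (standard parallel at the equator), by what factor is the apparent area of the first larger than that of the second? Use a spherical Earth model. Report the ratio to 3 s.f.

1.91

For the equirectangular projection with φ₀ = 0 (plate carrée), h = 1 along meridians and k = sec φ along parallels.
Areal scale at 61.4°: h·k = 1.000 × 2.089 = 2.089.
Areal scale at 23.9°: h·k = 1.000 × 1.094 = 1.094.
Ratio = 2.089/1.094 ≈ 1.91.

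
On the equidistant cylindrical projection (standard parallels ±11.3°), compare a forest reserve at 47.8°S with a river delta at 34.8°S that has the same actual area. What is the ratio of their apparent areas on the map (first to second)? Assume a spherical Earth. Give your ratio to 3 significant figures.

With standard parallel φ₀ = 11.3°, the equirectangular projection gives x = Rλ cos φ₀, y = Rφ, so h = 1 and k = cos 11.3° / cos φ.
Areal scale at 47.8°: h·k = 1.000 × 1.460 = 1.460.
Areal scale at 34.8°: h·k = 1.000 × 1.194 = 1.194.
Ratio = 1.460/1.194 ≈ 1.22.

1.22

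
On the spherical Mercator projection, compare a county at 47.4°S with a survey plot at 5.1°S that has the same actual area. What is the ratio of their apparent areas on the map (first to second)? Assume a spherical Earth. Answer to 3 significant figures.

2.17

Mercator areal scale is sec²φ.
At 47.4°: sec²(47.4°) = 1/0.6769² = 2.183.
At 5.1°: sec²(5.1°) = 1/0.9960² = 1.008.
Ratio = 2.183/1.008 = cos²(5.1°)/cos²(47.4°) ≈ 2.17.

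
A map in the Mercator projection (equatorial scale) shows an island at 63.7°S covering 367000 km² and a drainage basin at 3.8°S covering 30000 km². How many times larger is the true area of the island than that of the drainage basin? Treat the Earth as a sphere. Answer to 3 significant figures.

Since Mercator area scale is 1/cos²φ, the true area equals the apparent area multiplied by cos²φ.
True area of island: 367000 × cos²(63.7°) = 367000 × 0.1963 = 72050 km².
True area of drainage basin: 30000 × cos²(3.8°) = 30000 × 0.9956 = 29870 km².
Ratio = 72050 / 29870 ≈ 2.41.

2.41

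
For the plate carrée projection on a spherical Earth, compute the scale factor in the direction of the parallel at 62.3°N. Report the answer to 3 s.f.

2.15

For the equirectangular projection with φ₀ = 0 (plate carrée), h = 1 along meridians and k = sec φ along parallels.
k = 1/cos 62.3° = 1/0.4648 = 2.151.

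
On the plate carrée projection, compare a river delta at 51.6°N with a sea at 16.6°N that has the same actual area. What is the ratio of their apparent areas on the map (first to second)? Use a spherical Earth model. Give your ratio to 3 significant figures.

Plate carrée maps x = Rλ, y = Rφ. The meridian scale is h = 1 and the parallel scale is k = 1/cos φ = sec φ.
Areal scale at 51.6°: h·k = 1.000 × 1.610 = 1.610.
Areal scale at 16.6°: h·k = 1.000 × 1.043 = 1.043.
Ratio = 1.610/1.043 ≈ 1.54.

1.54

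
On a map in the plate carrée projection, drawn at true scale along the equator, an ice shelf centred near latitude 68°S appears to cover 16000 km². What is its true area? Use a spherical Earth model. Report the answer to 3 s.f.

5990 km²

In the plate carrée (x = Rλ, y = Rφ), meridians are true-scale (h = 1) and parallels are stretched by k = sec φ.
Areal scale = h·k = 1 × sec φ; at 68°, h = 1.000, k = 2.669, so h·k = 2.669.
True area = apparent / (areal scale) = 16000 / 2.669 ≈ 5990 km².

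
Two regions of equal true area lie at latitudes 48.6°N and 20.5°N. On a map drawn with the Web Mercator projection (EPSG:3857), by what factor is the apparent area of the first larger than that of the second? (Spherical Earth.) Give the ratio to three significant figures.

2.01

Mercator areal scale is sec²φ.
At 48.6°: sec²(48.6°) = 1/0.6613² = 2.287.
At 20.5°: sec²(20.5°) = 1/0.9367² = 1.140.
Ratio = 2.287/1.140 = cos²(20.5°)/cos²(48.6°) ≈ 2.01.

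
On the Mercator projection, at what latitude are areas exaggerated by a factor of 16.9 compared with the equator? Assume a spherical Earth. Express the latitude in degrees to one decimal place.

75.9°

Mercator areal scale is sec²φ.
sec²φ = 16.9  ⇒  cos²φ = 0.05917  ⇒  cos φ = 0.2433.
φ = arccos(0.2433) ≈ 75.9°.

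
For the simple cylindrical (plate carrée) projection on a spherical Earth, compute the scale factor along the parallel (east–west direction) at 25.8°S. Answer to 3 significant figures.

1.11

Plate carrée maps x = Rλ, y = Rφ. The meridian scale is h = 1 and the parallel scale is k = 1/cos φ = sec φ.
k = 1/cos 25.8° = 1/0.9003 = 1.111.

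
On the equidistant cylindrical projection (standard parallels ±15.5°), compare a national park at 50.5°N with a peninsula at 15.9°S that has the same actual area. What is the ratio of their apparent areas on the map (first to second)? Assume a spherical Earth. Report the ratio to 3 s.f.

1.51

In the equirectangular projection with standard parallel φ₀ = 15.5° (x = Rλ cos φ₀, y = Rφ), meridians are true-scale (h = 1) and the parallel scale is k = cos φ₀ / cos φ.
Areal scale at 50.5°: h·k = 1.000 × 1.515 = 1.515.
Areal scale at 15.9°: h·k = 1.000 × 1.002 = 1.002.
Ratio = 1.515/1.002 ≈ 1.51.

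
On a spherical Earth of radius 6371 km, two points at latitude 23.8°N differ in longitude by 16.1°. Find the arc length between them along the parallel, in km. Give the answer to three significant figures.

Arc length along a parallel = R cos φ · Δλ (with Δλ in radians).
= 6371 × cos 23.8° × (16.1° × π/180) = 6371 × 0.9150 × 0.2810 ≈ 1640 km.

1640 km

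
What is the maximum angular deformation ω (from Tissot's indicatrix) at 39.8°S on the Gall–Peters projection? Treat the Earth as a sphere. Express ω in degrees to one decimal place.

9.5°

Gall–Peters is a cylindrical equal-area projection with standard parallels at ±45°. Cylindrical equal-area (φ₀ = 45°): h = cos φ / cos 45° along meridians, k = cos 45° / cos φ along parallels; h·k = 1.
At 39.8°: h = 1.087, k = 0.9204; principal scales a = 1.087, b = 0.9204.
sin(ω/2) = (a − b)/(a + b) = 0.1661/2.007 = 0.08279, so ω = 2 arcsin(0.08279) ≈ 9.5°.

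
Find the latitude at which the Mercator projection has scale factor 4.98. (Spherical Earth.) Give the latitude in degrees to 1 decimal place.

78.4°

Mercator scale is k = sec φ = 1/cos φ.
1/cos φ = 4.98  ⇒  cos φ = 0.2008  ⇒  φ = arccos(0.2008) ≈ 78.4°.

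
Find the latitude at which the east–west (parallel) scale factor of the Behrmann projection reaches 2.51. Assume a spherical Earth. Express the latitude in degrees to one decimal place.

The Behrmann projection is cylindrical equal-area with φ₀ = 30°. For cylindrical equal-area with standard parallel φ₀, h = cos φ / cos φ₀ and k = cos φ₀ / cos φ, so h·k = 1.
k = cos φ₀ / cos φ = 2.51  ⇒  cos φ = cos 30° / 2.51 = 0.3450.
φ = arccos(0.3450) ≈ 69.8°.

69.8°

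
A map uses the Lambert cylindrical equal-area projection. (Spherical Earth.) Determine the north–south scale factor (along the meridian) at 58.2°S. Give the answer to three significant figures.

The Lambert cylindrical equal-area projection is the cylindrical equal-area projection with its standard parallel at the equator (φ₀ = 0). For cylindrical equal-area with standard parallel φ₀, h = cos φ / cos φ₀ and k = cos φ₀ / cos φ, so h·k = 1.
h = cos 58.2° / cos 0° = 0.5270/1.000 = 0.5270.

0.527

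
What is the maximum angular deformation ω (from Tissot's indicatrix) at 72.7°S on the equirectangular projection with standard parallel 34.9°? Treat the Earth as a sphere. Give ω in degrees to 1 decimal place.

55.8°

The equidistant cylindrical projection with φ₀ = 34.9° has h = 1 (meridians true) and k = cos φ₀ / cos φ along parallels.
At 72.7°: h = 1.000, k = 2.758; principal scales a = 2.758, b = 1.000.
sin(ω/2) = (a − b)/(a + b) = 1.758/3.758 = 0.4678, so ω = 2 arcsin(0.4678) ≈ 55.8°.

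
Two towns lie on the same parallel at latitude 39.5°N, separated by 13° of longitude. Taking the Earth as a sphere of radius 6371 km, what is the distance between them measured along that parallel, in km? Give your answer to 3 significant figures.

Arc length along a parallel = R cos φ · Δλ (with Δλ in radians).
= 6371 × cos 39.5° × (13° × π/180) = 6371 × 0.7716 × 0.2269 ≈ 1120 km.

1120 km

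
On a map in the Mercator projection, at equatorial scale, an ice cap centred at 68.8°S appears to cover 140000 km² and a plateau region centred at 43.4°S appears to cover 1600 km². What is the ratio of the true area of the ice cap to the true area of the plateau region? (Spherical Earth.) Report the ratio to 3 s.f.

21.7

Since Mercator area scale is 1/cos²φ, the true area equals the apparent area multiplied by cos²φ.
True area of ice cap: 140000 × cos²(68.8°) = 140000 × 0.1308 = 18310 km².
True area of plateau region: 1600 × cos²(43.4°) = 1600 × 0.5279 = 844.7 km².
Ratio = 18310 / 844.7 ≈ 21.7.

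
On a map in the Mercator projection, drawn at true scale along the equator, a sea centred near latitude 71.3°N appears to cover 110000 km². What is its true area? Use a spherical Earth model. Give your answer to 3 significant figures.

11300 km²

The Mercator projection is conformal; its linear scale factor is the same in every direction and equals sec φ = 1/cos φ.
Areal scale = k² = sec²φ = 1/cos²(71.3°) = 1/0.3206² = 9.728.
True area = apparent / (areal scale) = 110000 / 9.728 ≈ 11300 km².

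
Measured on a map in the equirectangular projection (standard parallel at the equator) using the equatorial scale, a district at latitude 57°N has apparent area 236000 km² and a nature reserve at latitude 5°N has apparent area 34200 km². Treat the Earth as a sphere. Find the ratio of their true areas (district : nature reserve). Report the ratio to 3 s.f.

Plate carrée has h = 1 and k = sec φ, giving areal scale sec φ; true area = (apparent area) · cos φ.
True area of district: 236000 × cos(57°) = 236000 × 0.5446 = 128500 km².
True area of nature reserve: 34200 × cos(5°) = 34200 × 0.9962 = 34070 km².
Ratio = 128500 / 34070 ≈ 3.77.

3.77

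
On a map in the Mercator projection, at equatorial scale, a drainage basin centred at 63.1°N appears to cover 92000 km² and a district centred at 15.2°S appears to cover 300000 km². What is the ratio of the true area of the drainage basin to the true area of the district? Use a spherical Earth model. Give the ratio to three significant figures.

0.0674

Mercator's areal exaggeration is sec²φ; hence true area = (apparent area) · cos²φ.
True area of drainage basin: 92000 × cos²(63.1°) = 92000 × 0.2047 = 18830 km².
True area of district: 300000 × cos²(15.2°) = 300000 × 0.9313 = 279400 km².
Ratio = 18830 / 279400 ≈ 0.0674.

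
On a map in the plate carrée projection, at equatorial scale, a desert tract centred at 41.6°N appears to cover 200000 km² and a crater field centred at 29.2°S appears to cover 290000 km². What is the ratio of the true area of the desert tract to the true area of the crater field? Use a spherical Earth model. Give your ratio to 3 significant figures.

Plate carrée has h = 1 and k = sec φ, giving areal scale sec φ; true area = (apparent area) · cos φ.
True area of desert tract: 200000 × cos(41.6°) = 200000 × 0.7478 = 149600 km².
True area of crater field: 290000 × cos(29.2°) = 290000 × 0.8729 = 253100 km².
Ratio = 149600 / 253100 ≈ 0.591.

0.591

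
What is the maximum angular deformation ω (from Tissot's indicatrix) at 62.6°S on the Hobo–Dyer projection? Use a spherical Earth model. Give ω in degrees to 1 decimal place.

Hobo–Dyer is a cylindrical equal-area projection with standard parallels at ±37.5°. A cylindrical equal-area projection with standard parallel φ₀ has meridian scale h = cos φ / cos φ₀ and parallel scale k = cos φ₀ / cos φ (so areas are preserved, h·k = 1).
At 62.6°: h = 0.5801, k = 1.724; principal scales a = 1.724, b = 0.5801.
sin(ω/2) = (a − b)/(a + b) = 1.144/2.304 = 0.4965, so ω = 2 arcsin(0.4965) ≈ 59.5°.

59.5°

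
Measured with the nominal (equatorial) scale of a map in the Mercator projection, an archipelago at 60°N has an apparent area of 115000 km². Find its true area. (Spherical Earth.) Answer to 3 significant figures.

28800 km²

The Mercator projection is conformal; its linear scale factor is the same in every direction and equals sec φ = 1/cos φ.
Areal scale = k² = sec²φ = 1/cos²(60°) = 1/0.5000² = 4.000.
True area = apparent / (areal scale) = 115000 / 4.000 ≈ 28800 km².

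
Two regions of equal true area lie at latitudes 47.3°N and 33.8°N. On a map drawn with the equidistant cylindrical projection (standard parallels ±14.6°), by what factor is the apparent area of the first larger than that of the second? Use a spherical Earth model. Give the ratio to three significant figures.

With standard parallel φ₀ = 14.6°, the equirectangular projection gives x = Rλ cos φ₀, y = Rφ, so h = 1 and k = cos 14.6° / cos φ.
Areal scale at 47.3°: h·k = 1.000 × 1.427 = 1.427.
Areal scale at 33.8°: h·k = 1.000 × 1.165 = 1.165.
Ratio = 1.427/1.165 ≈ 1.23.

1.23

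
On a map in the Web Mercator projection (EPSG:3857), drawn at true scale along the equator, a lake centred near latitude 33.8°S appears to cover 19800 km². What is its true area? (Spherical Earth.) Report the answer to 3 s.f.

Mercator is conformal, so the point scale is isotropic: h = k = sec φ = 1/cos φ.
Areal scale = k² = sec²φ = 1/cos²(33.8°) = 1/0.8310² = 1.448.
True area = apparent / (areal scale) = 19800 / 1.448 ≈ 13700 km².

13700 km²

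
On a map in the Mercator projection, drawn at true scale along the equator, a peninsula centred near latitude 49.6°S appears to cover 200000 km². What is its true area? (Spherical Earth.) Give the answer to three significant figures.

84000 km²

Mercator is conformal, so the point scale is isotropic: h = k = sec φ = 1/cos φ.
Areal scale = k² = sec²φ = 1/cos²(49.6°) = 1/0.6481² = 2.381.
True area = apparent / (areal scale) = 200000 / 2.381 ≈ 84000 km².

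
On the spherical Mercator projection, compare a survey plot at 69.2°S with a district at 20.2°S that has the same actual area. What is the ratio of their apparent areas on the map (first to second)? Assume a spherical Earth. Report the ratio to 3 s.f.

6.98

On Mercator, area is exaggerated by sec²φ = 1/cos²φ.
At 69.2°: sec²(69.2°) = 1/0.3551² = 7.930.
At 20.2°: sec²(20.2°) = 1/0.9385² = 1.135.
Ratio = 7.930/1.135 = cos²(20.2°)/cos²(69.2°) ≈ 6.98.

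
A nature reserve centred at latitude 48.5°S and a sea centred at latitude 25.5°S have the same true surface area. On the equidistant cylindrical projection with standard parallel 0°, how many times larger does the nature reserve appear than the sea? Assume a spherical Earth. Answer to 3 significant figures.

1.36

In the plate carrée (x = Rλ, y = Rφ), meridians are true-scale (h = 1) and parallels are stretched by k = sec φ.
Areal scale at 48.5°: h·k = 1.000 × 1.509 = 1.509.
Areal scale at 25.5°: h·k = 1.000 × 1.108 = 1.108.
Ratio = 1.509/1.108 ≈ 1.36.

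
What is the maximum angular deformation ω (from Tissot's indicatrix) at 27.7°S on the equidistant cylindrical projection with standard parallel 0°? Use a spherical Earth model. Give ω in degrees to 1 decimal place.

7.0°

Plate carrée maps x = Rλ, y = Rφ. The meridian scale is h = 1 and the parallel scale is k = 1/cos φ = sec φ.
At 27.7°: h = 1.000, k = 1.129; principal scales a = 1.129, b = 1.000.
sin(ω/2) = (a − b)/(a + b) = 0.1294/2.129 = 0.06079, so ω = 2 arcsin(0.06079) ≈ 7.0°.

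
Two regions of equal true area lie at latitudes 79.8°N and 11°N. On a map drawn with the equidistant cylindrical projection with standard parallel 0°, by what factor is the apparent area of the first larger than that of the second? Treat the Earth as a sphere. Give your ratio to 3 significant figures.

5.54

Plate carrée maps x = Rλ, y = Rφ. The meridian scale is h = 1 and the parallel scale is k = 1/cos φ = sec φ.
Areal scale at 79.8°: h·k = 1.000 × 5.647 = 5.647.
Areal scale at 11°: h·k = 1.000 × 1.019 = 1.019.
Ratio = 5.647/1.019 ≈ 5.54.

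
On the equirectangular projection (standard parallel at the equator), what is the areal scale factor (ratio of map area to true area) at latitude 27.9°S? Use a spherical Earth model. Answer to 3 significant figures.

For the equirectangular projection with φ₀ = 0 (plate carrée), h = 1 along meridians and k = sec φ along parallels.
Areal scale = h·k = 1 × sec φ; at 27.9°, h = 1.000, k = 1.132, so h·k = 1.132.

1.13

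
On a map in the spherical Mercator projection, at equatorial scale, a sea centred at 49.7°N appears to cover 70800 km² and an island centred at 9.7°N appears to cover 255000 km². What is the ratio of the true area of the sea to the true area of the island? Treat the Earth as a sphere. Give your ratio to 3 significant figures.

On Mercator the areal scale is sec²φ, so true area = apparent × cos²φ.
True area of sea: 70800 × cos²(49.7°) = 70800 × 0.4183 = 29620 km².
True area of island: 255000 × cos²(9.7°) = 255000 × 0.9716 = 247800 km².
Ratio = 29620 / 247800 ≈ 0.120.

0.120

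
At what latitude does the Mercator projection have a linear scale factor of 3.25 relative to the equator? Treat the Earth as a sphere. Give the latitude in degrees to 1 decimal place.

Mercator scale is k = sec φ = 1/cos φ.
1/cos φ = 3.25  ⇒  cos φ = 0.3077  ⇒  φ = arccos(0.3077) ≈ 72.1°.

72.1°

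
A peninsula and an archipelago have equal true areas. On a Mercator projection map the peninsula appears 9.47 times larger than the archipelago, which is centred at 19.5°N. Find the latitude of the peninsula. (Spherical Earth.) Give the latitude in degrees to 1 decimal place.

On Mercator, (apparent₁)/(apparent₂) = sec²φ₁ / sec²φ₂ when true areas are equal.
cos²φ₂ / cos²φ₁ = 9.47  ⇒  cos φ₁ = cos 19.5° / √9.47 = 0.9426/3.077 = 0.3063.
φ₁ = arccos(0.3063) ≈ 72.2°.

72.2°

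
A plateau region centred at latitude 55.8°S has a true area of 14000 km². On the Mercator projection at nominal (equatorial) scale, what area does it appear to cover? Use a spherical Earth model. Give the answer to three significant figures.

44300 km²

The Mercator projection is conformal; its linear scale factor is the same in every direction and equals sec φ = 1/cos φ.
Areal scale = k² = sec²φ = 1/cos²(55.8°) = 1/0.5621² = 3.165.
Apparent area = 14000 × 3.165 ≈ 44300 km².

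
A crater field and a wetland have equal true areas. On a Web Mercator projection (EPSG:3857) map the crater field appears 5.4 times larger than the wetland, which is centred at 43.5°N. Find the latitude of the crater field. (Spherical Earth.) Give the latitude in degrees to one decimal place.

71.8°

For equal true areas on Mercator, apparent areas scale as sec²φ, so the ratio is cos²φ₂ / cos²φ₁.
cos²φ₂ / cos²φ₁ = 5.4  ⇒  cos φ₁ = cos 43.5° / √5.4 = 0.7254/2.324 = 0.3122.
φ₁ = arccos(0.3122) ≈ 71.8°.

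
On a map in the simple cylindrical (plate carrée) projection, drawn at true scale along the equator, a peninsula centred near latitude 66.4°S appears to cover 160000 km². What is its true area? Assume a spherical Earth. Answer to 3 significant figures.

64100 km²

In the plate carrée (x = Rλ, y = Rφ), meridians are true-scale (h = 1) and parallels are stretched by k = sec φ.
Areal scale = h·k = 1 × sec φ; at 66.4°, h = 1.000, k = 2.498, so h·k = 2.498.
True area = apparent / (areal scale) = 160000 / 2.498 ≈ 64100 km².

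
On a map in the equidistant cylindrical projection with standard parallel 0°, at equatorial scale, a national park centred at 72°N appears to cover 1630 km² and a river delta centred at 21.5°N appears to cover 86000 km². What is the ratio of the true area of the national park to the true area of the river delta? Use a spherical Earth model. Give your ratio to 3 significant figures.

0.00629

Plate carrée has h = 1 and k = sec φ, giving areal scale sec φ; true area = (apparent area) · cos φ.
True area of national park: 1630 × cos(72°) = 1630 × 0.3090 = 503.7 km².
True area of river delta: 86000 × cos(21.5°) = 86000 × 0.9304 = 80020 km².
Ratio = 503.7 / 80020 ≈ 0.00629.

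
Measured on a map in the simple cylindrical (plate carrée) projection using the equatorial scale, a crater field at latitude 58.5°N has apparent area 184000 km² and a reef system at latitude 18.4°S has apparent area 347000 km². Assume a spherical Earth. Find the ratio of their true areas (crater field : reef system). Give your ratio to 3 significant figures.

On the plate carrée, areal scale = h·k = 1 × sec φ, so true area = apparent × cos φ.
True area of crater field: 184000 × cos(58.5°) = 184000 × 0.5225 = 96140 km².
True area of reef system: 347000 × cos(18.4°) = 347000 × 0.9489 = 329300 km².
Ratio = 96140 / 329300 ≈ 0.292.

0.292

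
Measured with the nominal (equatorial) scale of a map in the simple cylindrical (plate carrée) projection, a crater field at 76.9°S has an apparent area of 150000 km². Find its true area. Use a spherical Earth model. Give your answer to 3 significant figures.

Plate carrée maps x = Rλ, y = Rφ. The meridian scale is h = 1 and the parallel scale is k = 1/cos φ = sec φ.
Areal scale = h·k = 1 × sec φ; at 76.9°, h = 1.000, k = 4.412, so h·k = 4.412.
True area = apparent / (areal scale) = 150000 / 4.412 ≈ 34000 km².

34000 km²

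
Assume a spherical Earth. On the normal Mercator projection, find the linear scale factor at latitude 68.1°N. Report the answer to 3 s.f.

2.68

The Mercator projection is conformal; its linear scale factor is the same in every direction and equals sec φ = 1/cos φ.
k = 1/cos 68.1° = 1/0.3730 = 2.681.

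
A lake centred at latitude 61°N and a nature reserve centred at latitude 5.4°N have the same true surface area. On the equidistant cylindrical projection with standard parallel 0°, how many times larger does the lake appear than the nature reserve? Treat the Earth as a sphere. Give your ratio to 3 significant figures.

2.05

For the equirectangular projection with φ₀ = 0 (plate carrée), h = 1 along meridians and k = sec φ along parallels.
Areal scale at 61°: h·k = 1.000 × 2.063 = 2.063.
Areal scale at 5.4°: h·k = 1.000 × 1.004 = 1.004.
Ratio = 2.063/1.004 ≈ 2.05.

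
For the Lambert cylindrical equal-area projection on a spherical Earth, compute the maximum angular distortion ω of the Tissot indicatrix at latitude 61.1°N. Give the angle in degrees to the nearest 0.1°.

76.8°

The Lambert cylindrical equal-area projection is the cylindrical equal-area projection with its standard parallel at the equator (φ₀ = 0). Cylindrical equal-area (φ₀ = 0°): h = cos φ / cos 0° along meridians, k = cos 0° / cos φ along parallels; h·k = 1.
At 61.1°: h = 0.4833, k = 2.069; principal scales a = 2.069, b = 0.4833.
sin(ω/2) = (a − b)/(a + b) = 1.586/2.552 = 0.6213, so ω = 2 arcsin(0.6213) ≈ 76.8°.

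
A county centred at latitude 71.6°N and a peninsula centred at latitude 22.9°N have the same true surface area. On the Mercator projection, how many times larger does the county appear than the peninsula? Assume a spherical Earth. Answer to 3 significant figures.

Mercator areal scale is sec²φ.
At 71.6°: sec²(71.6°) = 1/0.3156² = 10.04.
At 22.9°: sec²(22.9°) = 1/0.9212² = 1.178.
Ratio = 10.04/1.178 = cos²(22.9°)/cos²(71.6°) ≈ 8.52.

8.52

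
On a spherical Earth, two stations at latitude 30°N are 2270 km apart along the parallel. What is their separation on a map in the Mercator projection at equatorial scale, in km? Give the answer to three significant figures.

2620 km

The Mercator projection is conformal; its linear scale factor is the same in every direction and equals sec φ = 1/cos φ.
Along the parallel, k = sec 30° = 1/0.8660 = 1.155.
Map distance = 2270 × 1.155 ≈ 2620 km.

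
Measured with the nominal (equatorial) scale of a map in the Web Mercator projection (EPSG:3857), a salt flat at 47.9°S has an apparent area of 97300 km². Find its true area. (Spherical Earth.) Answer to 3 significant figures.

The Mercator projection is conformal; its linear scale factor is the same in every direction and equals sec φ = 1/cos φ.
Areal scale = k² = sec²φ = 1/cos²(47.9°) = 1/0.6704² = 2.225.
True area = apparent / (areal scale) = 97300 / 2.225 ≈ 43700 km².

43700 km²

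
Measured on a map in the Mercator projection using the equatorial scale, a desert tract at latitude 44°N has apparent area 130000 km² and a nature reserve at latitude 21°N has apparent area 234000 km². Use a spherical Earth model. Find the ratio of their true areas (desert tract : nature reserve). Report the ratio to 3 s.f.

Mercator's areal exaggeration is sec²φ; hence true area = (apparent area) · cos²φ.
True area of desert tract: 130000 × cos²(44°) = 130000 × 0.5174 = 67270 km².
True area of nature reserve: 234000 × cos²(21°) = 234000 × 0.8716 = 203900 km².
Ratio = 67270 / 203900 ≈ 0.330.

0.330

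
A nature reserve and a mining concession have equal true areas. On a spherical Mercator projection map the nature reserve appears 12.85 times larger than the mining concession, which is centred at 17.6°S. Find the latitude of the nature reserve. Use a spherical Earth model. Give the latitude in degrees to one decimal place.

On Mercator, (apparent₁)/(apparent₂) = sec²φ₁ / sec²φ₂ when true areas are equal.
cos²φ₂ / cos²φ₁ = 12.85  ⇒  cos φ₁ = cos 17.6° / √12.85 = 0.9532/3.585 = 0.2659.
φ₁ = arccos(0.2659) ≈ 74.6°.

74.6°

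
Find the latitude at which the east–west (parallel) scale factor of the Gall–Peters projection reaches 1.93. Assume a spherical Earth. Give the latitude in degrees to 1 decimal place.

The Gall–Peters projection is cylindrical equal-area with φ₀ = 45°. For cylindrical equal-area with standard parallel φ₀, h = cos φ / cos φ₀ and k = cos φ₀ / cos φ, so h·k = 1.
k = cos φ₀ / cos φ = 1.93  ⇒  cos φ = cos 45° / 1.93 = 0.3664.
φ = arccos(0.3664) ≈ 68.5°.

68.5°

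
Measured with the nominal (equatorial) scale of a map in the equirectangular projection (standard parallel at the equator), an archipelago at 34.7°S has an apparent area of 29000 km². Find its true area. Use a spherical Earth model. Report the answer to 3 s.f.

In the plate carrée (x = Rλ, y = Rφ), meridians are true-scale (h = 1) and parallels are stretched by k = sec φ.
Areal scale = h·k = 1 × sec φ; at 34.7°, h = 1.000, k = 1.216, so h·k = 1.216.
True area = apparent / (areal scale) = 29000 / 1.216 ≈ 23800 km².

23800 km²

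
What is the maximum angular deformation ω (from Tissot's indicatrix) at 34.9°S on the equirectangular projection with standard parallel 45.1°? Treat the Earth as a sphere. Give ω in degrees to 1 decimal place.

8.6°

With standard parallel φ₀ = 45.1°, the equirectangular projection gives x = Rλ cos φ₀, y = Rφ, so h = 1 and k = cos 45.1° / cos φ.
At 34.9°: h = 1.000, k = 0.8607; principal scales a = 1.000, b = 0.8607.
sin(ω/2) = (a − b)/(a + b) = 0.1393/1.861 = 0.07489, so ω = 2 arcsin(0.07489) ≈ 8.6°.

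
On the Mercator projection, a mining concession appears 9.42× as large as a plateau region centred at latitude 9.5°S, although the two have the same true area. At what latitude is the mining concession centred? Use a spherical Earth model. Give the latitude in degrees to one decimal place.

On Mercator, (apparent₁)/(apparent₂) = sec²φ₁ / sec²φ₂ when true areas are equal.
cos²φ₂ / cos²φ₁ = 9.42  ⇒  cos φ₁ = cos 9.5° / √9.42 = 0.9863/3.069 = 0.3213.
φ₁ = arccos(0.3213) ≈ 71.3°.

71.3°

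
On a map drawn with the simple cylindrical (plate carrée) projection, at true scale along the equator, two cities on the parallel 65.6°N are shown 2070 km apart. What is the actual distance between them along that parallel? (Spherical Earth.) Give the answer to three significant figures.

855 km

In the plate carrée (x = Rλ, y = Rφ), meridians are true-scale (h = 1) and parallels are stretched by k = sec φ.
Along the parallel at 65.6°, map distances are exaggerated by k = sec 65.6° = 2.421.
True distance = 2070 / 2.421 = 2070 × cos 65.6° ≈ 855 km.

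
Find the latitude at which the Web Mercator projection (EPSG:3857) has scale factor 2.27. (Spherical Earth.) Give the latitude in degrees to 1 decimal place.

Mercator scale is k = sec φ = 1/cos φ.
1/cos φ = 2.27  ⇒  cos φ = 0.4405  ⇒  φ = arccos(0.4405) ≈ 63.9°.

63.9°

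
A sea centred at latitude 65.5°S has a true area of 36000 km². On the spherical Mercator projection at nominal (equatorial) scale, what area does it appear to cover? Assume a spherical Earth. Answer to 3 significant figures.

209000 km²

For Mercator, h = k = sec φ (a conformal cylindrical projection has a single point scale, 1/cos φ).
Areal scale = k² = sec²φ = 1/cos²(65.5°) = 1/0.4147² = 5.815.
Apparent area = 36000 × 5.815 ≈ 209000 km².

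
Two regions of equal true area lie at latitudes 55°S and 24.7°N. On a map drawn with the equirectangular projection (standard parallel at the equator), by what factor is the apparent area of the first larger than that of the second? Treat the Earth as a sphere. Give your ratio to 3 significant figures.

In the plate carrée (x = Rλ, y = Rφ), meridians are true-scale (h = 1) and parallels are stretched by k = sec φ.
Areal scale at 55°: h·k = 1.000 × 1.743 = 1.743.
Areal scale at 24.7°: h·k = 1.000 × 1.101 = 1.101.
Ratio = 1.743/1.101 ≈ 1.58.

1.58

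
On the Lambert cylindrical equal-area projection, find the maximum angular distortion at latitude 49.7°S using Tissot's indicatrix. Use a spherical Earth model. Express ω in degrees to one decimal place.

The Lambert cylindrical equal-area projection is the cylindrical equal-area projection with its standard parallel at the equator (φ₀ = 0). Cylindrical equal-area (φ₀ = 0°): h = cos φ / cos 0° along meridians, k = cos 0° / cos φ along parallels; h·k = 1.
At 49.7°: h = 0.6468, k = 1.546; principal scales a = 1.546, b = 0.6468.
sin(ω/2) = (a − b)/(a + b) = 0.8993/2.193 = 0.4101, so ω = 2 arcsin(0.4101) ≈ 48.4°.

48.4°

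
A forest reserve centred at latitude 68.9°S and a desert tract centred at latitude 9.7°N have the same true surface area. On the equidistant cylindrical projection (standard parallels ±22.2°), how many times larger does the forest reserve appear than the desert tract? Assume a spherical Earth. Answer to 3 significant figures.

2.74

In the equirectangular projection with standard parallel φ₀ = 22.2° (x = Rλ cos φ₀, y = Rφ), meridians are true-scale (h = 1) and the parallel scale is k = cos φ₀ / cos φ.
Areal scale at 68.9°: h·k = 1.000 × 2.572 = 2.572.
Areal scale at 9.7°: h·k = 1.000 × 0.9393 = 0.9393.
Ratio = 2.572/0.9393 ≈ 2.74.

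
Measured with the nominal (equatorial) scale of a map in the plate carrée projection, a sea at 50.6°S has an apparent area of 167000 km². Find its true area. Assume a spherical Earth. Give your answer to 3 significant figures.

106000 km²

For the equirectangular projection with φ₀ = 0 (plate carrée), h = 1 along meridians and k = sec φ along parallels.
Areal scale = h·k = 1 × sec φ; at 50.6°, h = 1.000, k = 1.575, so h·k = 1.575.
True area = apparent / (areal scale) = 167000 / 1.575 ≈ 106000 km².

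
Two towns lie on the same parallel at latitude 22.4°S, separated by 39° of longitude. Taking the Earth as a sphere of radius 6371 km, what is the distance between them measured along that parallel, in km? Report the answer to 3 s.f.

Arc length along a parallel = R cos φ · Δλ (with Δλ in radians).
= 6371 × cos 22.4° × (39° × π/180) = 6371 × 0.9245 × 0.6807 ≈ 4010 km.

4010 km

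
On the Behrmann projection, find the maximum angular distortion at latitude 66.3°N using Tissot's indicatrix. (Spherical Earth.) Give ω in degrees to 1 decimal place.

80.4°

Behrmann is a cylindrical equal-area projection with standard parallels at ±30°. Cylindrical equal-area (φ₀ = 30°): h = cos φ / cos 30° along meridians, k = cos 30° / cos φ along parallels; h·k = 1.
At 66.3°: h = 0.4641, k = 2.155; principal scales a = 2.155, b = 0.4641.
sin(ω/2) = (a − b)/(a + b) = 1.690/2.619 = 0.6455, so ω = 2 arcsin(0.6455) ≈ 80.4°.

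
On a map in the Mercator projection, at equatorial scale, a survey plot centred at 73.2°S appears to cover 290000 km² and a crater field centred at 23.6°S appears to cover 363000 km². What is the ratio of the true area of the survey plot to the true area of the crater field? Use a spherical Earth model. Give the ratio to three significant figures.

Since Mercator area scale is 1/cos²φ, the true area equals the apparent area multiplied by cos²φ.
True area of survey plot: 290000 × cos²(73.2°) = 290000 × 0.08354 = 24230 km².
True area of crater field: 363000 × cos²(23.6°) = 363000 × 0.8397 = 304800 km².
Ratio = 24230 / 304800 ≈ 0.0795.

0.0795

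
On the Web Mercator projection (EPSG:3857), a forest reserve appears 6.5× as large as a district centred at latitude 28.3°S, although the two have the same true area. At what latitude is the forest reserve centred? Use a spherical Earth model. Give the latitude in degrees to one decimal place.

On Mercator, (apparent₁)/(apparent₂) = sec²φ₁ / sec²φ₂ when true areas are equal.
cos²φ₂ / cos²φ₁ = 6.5  ⇒  cos φ₁ = cos 28.3° / √6.5 = 0.8805/2.550 = 0.3454.
φ₁ = arccos(0.3454) ≈ 69.8°.

69.8°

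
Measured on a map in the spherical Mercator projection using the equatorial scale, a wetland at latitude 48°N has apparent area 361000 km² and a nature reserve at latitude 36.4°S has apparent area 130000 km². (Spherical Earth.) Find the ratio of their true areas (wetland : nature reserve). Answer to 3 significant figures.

1.92

On Mercator the areal scale is sec²φ, so true area = apparent × cos²φ.
True area of wetland: 361000 × cos²(48°) = 361000 × 0.4477 = 161600 km².
True area of nature reserve: 130000 × cos²(36.4°) = 130000 × 0.6479 = 84220 km².
Ratio = 161600 / 84220 ≈ 1.92.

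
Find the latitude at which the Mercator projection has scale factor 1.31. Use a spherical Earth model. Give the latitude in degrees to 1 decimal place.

Mercator scale is k = sec φ = 1/cos φ.
1/cos φ = 1.31  ⇒  cos φ = 0.7634  ⇒  φ = arccos(0.7634) ≈ 40.2°.

40.2°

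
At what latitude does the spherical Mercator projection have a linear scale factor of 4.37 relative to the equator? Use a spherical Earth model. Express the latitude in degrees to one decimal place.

76.8°

Mercator scale is k = sec φ = 1/cos φ.
1/cos φ = 4.37  ⇒  cos φ = 0.2288  ⇒  φ = arccos(0.2288) ≈ 76.8°.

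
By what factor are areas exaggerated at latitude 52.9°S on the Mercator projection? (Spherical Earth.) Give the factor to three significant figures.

2.75

For Mercator, h = k = sec φ (a conformal cylindrical projection has a single point scale, 1/cos φ).
Areal scale = k² = sec²φ = 1/cos²(52.9°) = 1/0.6032² = 2.748.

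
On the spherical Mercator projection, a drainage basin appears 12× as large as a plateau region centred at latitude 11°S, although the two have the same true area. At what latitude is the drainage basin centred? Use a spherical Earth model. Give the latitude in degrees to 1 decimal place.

On Mercator, (apparent₁)/(apparent₂) = sec²φ₁ / sec²φ₂ when true areas are equal.
cos²φ₂ / cos²φ₁ = 12  ⇒  cos φ₁ = cos 11° / √12 = 0.9816/3.464 = 0.2834.
φ₁ = arccos(0.2834) ≈ 73.5°.

73.5°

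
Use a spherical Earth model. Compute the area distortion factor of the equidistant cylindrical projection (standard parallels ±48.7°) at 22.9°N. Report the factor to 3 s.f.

0.716

In the equirectangular projection with standard parallel φ₀ = 48.7° (x = Rλ cos φ₀, y = Rφ), meridians are true-scale (h = 1) and the parallel scale is k = cos φ₀ / cos φ.
Areal scale = h·k = 1 × cos φ₀ / cos φ; at 22.9°, h = 1.000, k = 0.7165, so h·k = 0.7165.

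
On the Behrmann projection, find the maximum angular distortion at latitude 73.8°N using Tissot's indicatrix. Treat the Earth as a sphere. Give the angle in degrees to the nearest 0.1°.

Behrmann is a cylindrical equal-area projection with standard parallels at ±30°. For cylindrical equal-area with standard parallel φ₀, h = cos φ / cos φ₀ and k = cos φ₀ / cos φ, so h·k = 1.
At 73.8°: h = 0.3222, k = 3.104; principal scales a = 3.104, b = 0.3222.
sin(ω/2) = (a − b)/(a + b) = 2.782/3.426 = 0.8120, so ω = 2 arcsin(0.8120) ≈ 108.6°.

108.6°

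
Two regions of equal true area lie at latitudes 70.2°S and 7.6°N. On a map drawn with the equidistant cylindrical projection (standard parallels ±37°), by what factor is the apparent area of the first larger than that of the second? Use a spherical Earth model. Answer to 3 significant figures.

In the equirectangular projection with standard parallel φ₀ = 37° (x = Rλ cos φ₀, y = Rφ), meridians are true-scale (h = 1) and the parallel scale is k = cos φ₀ / cos φ.
Areal scale at 70.2°: h·k = 1.000 × 2.358 = 2.358.
Areal scale at 7.6°: h·k = 1.000 × 0.8057 = 0.8057.
Ratio = 2.358/0.8057 ≈ 2.93.

2.93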